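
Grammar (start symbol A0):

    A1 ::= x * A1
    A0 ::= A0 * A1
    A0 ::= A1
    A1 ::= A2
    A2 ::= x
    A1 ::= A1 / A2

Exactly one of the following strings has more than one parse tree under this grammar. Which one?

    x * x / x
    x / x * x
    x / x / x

x * x / x: 3 trees
x / x * x: 1 tree
x / x / x: 1 tree

x * x / x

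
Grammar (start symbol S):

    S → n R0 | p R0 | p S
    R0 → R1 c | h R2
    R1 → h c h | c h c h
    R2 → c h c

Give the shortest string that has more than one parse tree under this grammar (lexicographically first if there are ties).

length 5: n h c h c has 2 parse trees

Two derivations of n h c h c:
  S ⇒ n R0 ⇒ n R1 c ⇒ n h c h c
  S ⇒ n R0 ⇒ n h R2 ⇒ n h c h c

n h c h c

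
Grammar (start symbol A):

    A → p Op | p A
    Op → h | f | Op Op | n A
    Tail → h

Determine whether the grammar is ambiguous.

Ambiguous

Witness: p f f f

Derivation 1: A ⇒ p Op ⇒ p Op Op ⇒ p f Op ⇒ p f Op Op ⇒ p f f Op ⇒ p f f f
Derivation 2: A ⇒ p Op ⇒ p Op Op ⇒ p Op Op Op ⇒ p f Op Op ⇒ p f f Op ⇒ p f f f

Two distinct leftmost derivations for the same string.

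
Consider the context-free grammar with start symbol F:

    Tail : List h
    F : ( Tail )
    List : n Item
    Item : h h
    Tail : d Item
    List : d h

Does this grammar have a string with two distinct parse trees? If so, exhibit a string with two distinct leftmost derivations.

Ambiguous

Witness: ( d h h )

Derivation 1: F ⇒ ( Tail ) ⇒ ( List h ) ⇒ ( d h h )
Derivation 2: F ⇒ ( Tail ) ⇒ ( d Item ) ⇒ ( d h h )

Two distinct leftmost derivations for the same string.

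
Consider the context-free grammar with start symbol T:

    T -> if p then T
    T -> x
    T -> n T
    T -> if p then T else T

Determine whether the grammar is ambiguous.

Ambiguous

Witness: if p then if p then x else x

Derivation 1: T ⇒ if p then T ⇒ if p then if p then T else T ⇒ if p then if p then x else T ⇒ if p then if p then x else x
Derivation 2: T ⇒ if p then T else T ⇒ if p then if p then T else T ⇒ if p then if p then x else T ⇒ if p then if p then x else x

Two distinct leftmost derivations for the same string.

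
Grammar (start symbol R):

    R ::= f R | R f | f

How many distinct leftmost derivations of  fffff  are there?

16

Parse trees for fffff (showing first 6 of 16):
  [R f [R f [R f [R f [R f]]]]]
  [R f [R f [R f [R [R f] f]]]]
  [R f [R f [R [R f [R f]] f]]]
  [R f [R f [R [R [R f] f] f]]]
  [R f [R [R f [R f [R f]]] f]]
  [R f [R [R f [R [R f] f]] f]]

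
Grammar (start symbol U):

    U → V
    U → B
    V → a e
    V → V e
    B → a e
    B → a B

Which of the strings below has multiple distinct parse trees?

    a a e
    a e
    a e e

a e

a a e: 1 tree
a e: 2 trees
a e e: 1 tree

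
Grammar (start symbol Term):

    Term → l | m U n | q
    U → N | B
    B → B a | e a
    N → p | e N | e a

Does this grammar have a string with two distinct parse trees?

Ambiguous

Witness: m e a n

Derivation 1: Term ⇒ m U n ⇒ m N n ⇒ m e a n
Derivation 2: Term ⇒ m U n ⇒ m B n ⇒ m e a n

Two distinct leftmost derivations for the same string.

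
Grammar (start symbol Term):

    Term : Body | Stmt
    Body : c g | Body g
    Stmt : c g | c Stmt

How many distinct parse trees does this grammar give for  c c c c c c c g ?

Parse trees for c c c c c c c g:
  [Term [Stmt c [Stmt c [Stmt c [Stmt c [Stmt c [Stmt c [Stmt c g]]]]]]]]

1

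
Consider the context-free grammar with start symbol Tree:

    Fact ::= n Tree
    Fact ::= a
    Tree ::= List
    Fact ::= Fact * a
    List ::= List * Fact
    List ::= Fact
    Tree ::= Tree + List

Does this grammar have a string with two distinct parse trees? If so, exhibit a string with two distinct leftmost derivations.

Witness: a * a

Derivation 1: Tree ⇒ List ⇒ List * Fact ⇒ Fact * Fact ⇒ a * Fact ⇒ a * a
Derivation 2: Tree ⇒ List ⇒ Fact ⇒ Fact * a ⇒ a * a

Two distinct leftmost derivations for the same string.

Ambiguous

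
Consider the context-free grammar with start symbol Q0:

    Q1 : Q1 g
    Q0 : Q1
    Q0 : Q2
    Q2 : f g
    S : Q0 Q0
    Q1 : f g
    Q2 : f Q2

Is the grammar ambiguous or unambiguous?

Ambiguous

Witness: f g

Derivation 1: Q0 ⇒ Q1 ⇒ f g
Derivation 2: Q0 ⇒ Q2 ⇒ f g

Two distinct leftmost derivations for the same string.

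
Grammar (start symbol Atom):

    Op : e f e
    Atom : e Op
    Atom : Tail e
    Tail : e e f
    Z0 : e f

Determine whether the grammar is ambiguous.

Ambiguous

Witness: e e f e

Derivation 1: Atom ⇒ e Op ⇒ e e f e
Derivation 2: Atom ⇒ Tail e ⇒ e e f e

Two distinct leftmost derivations for the same string.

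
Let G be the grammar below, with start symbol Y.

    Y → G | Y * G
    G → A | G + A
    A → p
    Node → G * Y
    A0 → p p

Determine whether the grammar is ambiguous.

Unambiguous

(Node, A0 are unreachable from Y, so their rules don't affect L(Y).) This is a standard precedence ladder (Y over G over A), with each level left-recursive on its own operator ('*' at Y, '+' at G). That structure is LR(1), hence unambiguous.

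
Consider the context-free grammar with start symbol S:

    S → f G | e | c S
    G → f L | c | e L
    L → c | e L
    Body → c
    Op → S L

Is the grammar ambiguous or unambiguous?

Unambiguous

Only S, G, L are reachable from S; ignoring the rest: Each reachable nonterminal has at most one production per leading terminal, and all productions are right-linear; the derivation is determined token-by-token.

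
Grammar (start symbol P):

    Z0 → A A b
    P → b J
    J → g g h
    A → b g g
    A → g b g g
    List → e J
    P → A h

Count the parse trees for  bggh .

Parse trees for bggh:
  [P b [J g g h]]
  [P [A b g g] h]

2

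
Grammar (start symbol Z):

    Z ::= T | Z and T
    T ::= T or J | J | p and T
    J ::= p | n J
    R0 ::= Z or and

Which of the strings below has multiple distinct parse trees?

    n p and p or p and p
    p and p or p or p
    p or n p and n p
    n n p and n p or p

n p and p or p and p: 1 tree
p and p or p or p: 4 trees
p or n p and n p: 1 tree
n n p and n p or p: 1 tree

p and p or p or p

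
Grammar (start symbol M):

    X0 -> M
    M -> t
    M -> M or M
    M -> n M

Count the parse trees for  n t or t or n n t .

5

Parse trees for n t or t or n n t:
  [M [M n [M t]] or [M [M t] or [M n [M n [M t]]]]]
  [M [M [M n [M t]] or [M t]] or [M n [M n [M t]]]]
  [M [M n [M [M t] or [M t]]] or [M n [M n [M t]]]]
  [M n [M [M t] or [M [M t] or [M n [M n [M t]]]]]]
  [M n [M [M [M t] or [M t]] or [M n [M n [M t]]]]]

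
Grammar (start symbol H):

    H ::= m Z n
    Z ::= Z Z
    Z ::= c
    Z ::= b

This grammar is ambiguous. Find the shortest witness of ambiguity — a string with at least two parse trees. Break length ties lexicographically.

length 3: no string has ≥2 trees
length 4: no string has ≥2 trees
length 5: m b b b n has 2 parse trees

Two derivations of m b b b n:
  H ⇒ m Z n ⇒ m Z Z n ⇒ m Z Z Z n ⇒ m b Z Z n ⇒ m b b Z n ⇒ m b b b n
  H ⇒ m Z n ⇒ m Z Z n ⇒ m b Z n ⇒ m b Z Z n ⇒ m b b Z n ⇒ m b b b n

m b b b n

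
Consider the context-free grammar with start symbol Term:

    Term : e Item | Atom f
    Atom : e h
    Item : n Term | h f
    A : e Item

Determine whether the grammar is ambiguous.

Ambiguous

Witness: e h f

Derivation 1: Term ⇒ e Item ⇒ e h f
Derivation 2: Term ⇒ Atom f ⇒ e h f

Two distinct leftmost derivations for the same string.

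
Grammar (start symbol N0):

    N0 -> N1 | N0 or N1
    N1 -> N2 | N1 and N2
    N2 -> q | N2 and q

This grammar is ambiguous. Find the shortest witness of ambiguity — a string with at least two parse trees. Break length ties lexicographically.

length 1: no string has ≥2 trees
length 3: q and q has 2 parse trees

Two derivations of q and q:
  N0 ⇒ N1 ⇒ N2 ⇒ N2 and q ⇒ q and q
  N0 ⇒ N1 ⇒ N1 and N2 ⇒ N2 and N2 ⇒ q and N2 ⇒ q and q

q and q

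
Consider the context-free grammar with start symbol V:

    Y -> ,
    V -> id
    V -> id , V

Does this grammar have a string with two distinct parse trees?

Unambiguous

Only V is reachable from V; ignoring the rest: Right-recursive list with a separator: after each atom, whether the separator follows determines the rule. One parse per string.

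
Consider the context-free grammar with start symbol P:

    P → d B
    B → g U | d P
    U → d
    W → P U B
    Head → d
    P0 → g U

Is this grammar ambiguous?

(W, Head, P0 are unreachable from P, so their rules don't affect L(P).) The reachable rules are right-linear with at most one rule per (nonterminal, next-terminal) pair. Each input token forces the next rule, so parsing is deterministic.

Unambiguous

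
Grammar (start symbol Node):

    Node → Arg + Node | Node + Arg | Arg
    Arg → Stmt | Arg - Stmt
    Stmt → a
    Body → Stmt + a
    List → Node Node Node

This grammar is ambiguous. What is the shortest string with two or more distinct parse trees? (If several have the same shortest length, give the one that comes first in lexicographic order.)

length 1: no string has ≥2 trees
length 3: a + a has 2 parse trees

Two derivations of a + a:
  Node ⇒ Arg + Node ⇒ Stmt + Node ⇒ a + Node ⇒ a + Arg ⇒ a + Stmt ⇒ a + a
  Node ⇒ Node + Arg ⇒ Arg + Arg ⇒ Stmt + Arg ⇒ a + Arg ⇒ a + Stmt ⇒ a + a

a + a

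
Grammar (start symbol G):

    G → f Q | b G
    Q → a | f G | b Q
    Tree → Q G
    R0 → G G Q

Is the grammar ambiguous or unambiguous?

Unambiguous

(Tree, R0 are unreachable from G, so their rules don't affect L(G).) Restricted to the reachable nonterminals, every rule has the form A → t or A → t B, and no two rules for the same A share a first terminal. The grammar encodes a DFA — one run per string.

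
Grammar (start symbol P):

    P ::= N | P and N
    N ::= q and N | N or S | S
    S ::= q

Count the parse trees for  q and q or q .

3

Parse trees for q and q or q:
  [P [N q and [N [N [S q]] or [S q]]]]
  [P [N [N q and [N [S q]]] or [S q]]]
  [P [P [N [S q]]] and [N [N [S q]] or [S q]]]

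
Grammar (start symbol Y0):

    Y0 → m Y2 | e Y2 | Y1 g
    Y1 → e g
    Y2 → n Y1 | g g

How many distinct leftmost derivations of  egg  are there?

2

Parse trees for egg:
  [Y0 e [Y2 g g]]
  [Y0 [Y1 e g] g]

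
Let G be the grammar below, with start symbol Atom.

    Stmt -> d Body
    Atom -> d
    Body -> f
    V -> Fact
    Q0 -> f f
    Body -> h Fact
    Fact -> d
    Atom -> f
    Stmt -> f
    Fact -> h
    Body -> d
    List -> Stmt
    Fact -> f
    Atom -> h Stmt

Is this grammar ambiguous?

Unambiguous

(V, List, Q0 are unreachable from Atom, so their rules don't affect L(Atom).) The reachable rules are right-linear with at most one rule per (nonterminal, next-terminal) pair. Each input token forces the next rule, so parsing is deterministic.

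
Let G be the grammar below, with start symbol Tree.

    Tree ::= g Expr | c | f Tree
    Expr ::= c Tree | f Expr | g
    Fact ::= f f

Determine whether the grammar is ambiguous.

Unambiguous

(Fact is unreachable from Tree, so its rules don't affect L(Tree).) Restricted to the reachable nonterminals, every rule has the form A → t or A → t B, and no two rules for the same A share a first terminal. The grammar encodes a DFA — one run per string.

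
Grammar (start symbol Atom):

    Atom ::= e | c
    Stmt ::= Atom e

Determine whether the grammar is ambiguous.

(Stmt is unreachable from Atom, so its rules don't affect L(Atom).) Restricted to the reachable nonterminals, every rule has the form A → t or A → t B, and no two rules for the same A share a first terminal. The grammar encodes a DFA — one run per string.

Unambiguous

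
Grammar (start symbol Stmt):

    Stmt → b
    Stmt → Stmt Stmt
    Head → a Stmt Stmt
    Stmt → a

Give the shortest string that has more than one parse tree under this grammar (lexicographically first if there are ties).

length 1: no string has ≥2 trees
length 2: no string has ≥2 trees
length 3: a a a has 2 parse trees

Two derivations of a a a:
  Stmt ⇒ Stmt Stmt ⇒ Stmt Stmt Stmt ⇒ a Stmt Stmt ⇒ a a Stmt ⇒ a a a
  Stmt ⇒ Stmt Stmt ⇒ a Stmt ⇒ a Stmt Stmt ⇒ a a Stmt ⇒ a a a

a a a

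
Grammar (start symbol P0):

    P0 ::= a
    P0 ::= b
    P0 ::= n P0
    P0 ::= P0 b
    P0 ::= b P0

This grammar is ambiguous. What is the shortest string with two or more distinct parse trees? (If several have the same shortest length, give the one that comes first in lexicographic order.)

b b

length 1: no string has ≥2 trees
length 2: b b has 2 parse trees

Two derivations of b b:
  P0 ⇒ P0 b ⇒ b b
  P0 ⇒ b P0 ⇒ b b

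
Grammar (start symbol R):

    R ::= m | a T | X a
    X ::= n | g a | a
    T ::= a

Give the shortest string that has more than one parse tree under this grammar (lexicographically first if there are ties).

a a

length 1: no string has ≥2 trees
length 2: a a has 2 parse trees

Two derivations of a a:
  R ⇒ a T ⇒ a a
  R ⇒ X a ⇒ a a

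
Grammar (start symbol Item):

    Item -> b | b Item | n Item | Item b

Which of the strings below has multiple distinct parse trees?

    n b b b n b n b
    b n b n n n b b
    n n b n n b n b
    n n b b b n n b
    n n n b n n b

n b b b n b n b: 1 tree
b n b n n n b b: 8 trees
n n b n n b n b: 1 tree
n n b b b n n b: 1 tree
n n n b n n b: 1 tree

b n b n n n b b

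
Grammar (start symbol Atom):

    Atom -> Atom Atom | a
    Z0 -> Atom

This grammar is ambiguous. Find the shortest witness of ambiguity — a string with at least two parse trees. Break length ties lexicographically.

length 1: no string has ≥2 trees
length 2: no string has ≥2 trees
length 3: a a a has 2 parse trees

Two derivations of a a a:
  Atom ⇒ Atom Atom ⇒ Atom Atom Atom ⇒ a Atom Atom ⇒ a a Atom ⇒ a a a
  Atom ⇒ Atom Atom ⇒ a Atom ⇒ a Atom Atom ⇒ a a Atom ⇒ a a a

a a a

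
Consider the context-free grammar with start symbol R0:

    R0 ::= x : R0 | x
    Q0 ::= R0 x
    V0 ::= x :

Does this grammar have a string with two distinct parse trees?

Only R0 is reachable from R0; ignoring the rest: Right-recursive list with a separator: after each atom, whether the separator follows determines the rule. One parse per string.

Unambiguous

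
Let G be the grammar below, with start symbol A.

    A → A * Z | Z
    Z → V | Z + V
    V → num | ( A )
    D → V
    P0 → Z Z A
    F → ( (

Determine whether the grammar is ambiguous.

Unambiguous

Only A, Z, V are reachable from A; ignoring the rest: The grammar is stratified — A handles '*' (left-recursive), Z handles '+', V atoms. Each operator has a fixed associativity and precedence level, so every string has one parse.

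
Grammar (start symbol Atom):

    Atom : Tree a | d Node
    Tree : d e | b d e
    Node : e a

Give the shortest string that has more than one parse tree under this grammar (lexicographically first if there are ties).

d e a

length 3: d e a has 2 parse trees

Two derivations of d e a:
  Atom ⇒ Tree a ⇒ d e a
  Atom ⇒ d Node ⇒ d e a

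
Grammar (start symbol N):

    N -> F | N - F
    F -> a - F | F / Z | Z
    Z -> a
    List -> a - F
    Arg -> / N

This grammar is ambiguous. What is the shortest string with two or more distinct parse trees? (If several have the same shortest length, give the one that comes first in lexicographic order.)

length 1: no string has ≥2 trees
length 3: a - a has 2 parse trees

Two derivations of a - a:
  N ⇒ F ⇒ a - F ⇒ a - Z ⇒ a - a
  N ⇒ N - F ⇒ F - F ⇒ Z - F ⇒ a - F ⇒ a - Z ⇒ a - a

a - a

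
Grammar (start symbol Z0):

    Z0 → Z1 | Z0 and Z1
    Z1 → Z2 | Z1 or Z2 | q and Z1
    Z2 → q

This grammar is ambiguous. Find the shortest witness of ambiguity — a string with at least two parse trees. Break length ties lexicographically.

length 1: no string has ≥2 trees
length 3: q and q has 2 parse trees

Two derivations of q and q:
  Z0 ⇒ Z1 ⇒ q and Z1 ⇒ q and Z2 ⇒ q and q
  Z0 ⇒ Z0 and Z1 ⇒ Z1 and Z1 ⇒ Z2 and Z1 ⇒ q and Z1 ⇒ q and Z2 ⇒ q and q

q and q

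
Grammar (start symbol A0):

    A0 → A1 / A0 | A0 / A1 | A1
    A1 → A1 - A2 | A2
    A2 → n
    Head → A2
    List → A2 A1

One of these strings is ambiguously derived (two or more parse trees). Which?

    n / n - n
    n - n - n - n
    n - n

n / n - n: 2 trees
n - n - n - n: 1 tree
n - n: 1 tree

n / n - n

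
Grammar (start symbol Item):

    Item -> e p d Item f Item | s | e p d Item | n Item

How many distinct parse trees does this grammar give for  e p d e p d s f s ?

2

Parse trees for e p d e p d s f s:
  [Item e p d [Item e p d [Item s]] f [Item s]]
  [Item e p d [Item e p d [Item s] f [Item s]]]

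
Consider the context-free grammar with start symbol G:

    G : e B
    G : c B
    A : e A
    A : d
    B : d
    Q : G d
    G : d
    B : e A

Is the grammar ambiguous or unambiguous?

Only G, B, A are reachable from G; ignoring the rest: Restricted to the reachable nonterminals, every rule has the form A → t or A → t B, and no two rules for the same A share a first terminal. The grammar encodes a DFA — one run per string.

Unambiguous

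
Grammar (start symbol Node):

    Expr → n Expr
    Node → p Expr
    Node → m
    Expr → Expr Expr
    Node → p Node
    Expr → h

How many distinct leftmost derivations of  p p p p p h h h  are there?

Parse trees for p p p p p h h h:
  [Node p [Node p [Node p [Node p [Node p [Expr [Expr h] [Expr [Expr h] [Expr h]]]]]]]]
  [Node p [Node p [Node p [Node p [Node p [Expr [Expr [Expr h] [Expr h]] [Expr h]]]]]]]

2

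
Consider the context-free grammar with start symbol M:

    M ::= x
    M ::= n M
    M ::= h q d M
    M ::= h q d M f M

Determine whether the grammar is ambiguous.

Witness: h q d h q d x f x

Derivation 1: M ⇒ h q d M ⇒ h q d h q d M f M ⇒ h q d h q d x f M ⇒ h q d h q d x f x
Derivation 2: M ⇒ h q d M f M ⇒ h q d h q d M f M ⇒ h q d h q d x f M ⇒ h q d h q d x f x

Two distinct leftmost derivations for the same string.

Ambiguous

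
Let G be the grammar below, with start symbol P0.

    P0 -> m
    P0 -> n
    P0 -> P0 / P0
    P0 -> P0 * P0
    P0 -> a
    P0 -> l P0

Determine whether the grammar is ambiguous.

Ambiguous

Witness: l a * a

Derivation 1: P0 ⇒ P0 * P0 ⇒ l P0 * P0 ⇒ l a * P0 ⇒ l a * a
Derivation 2: P0 ⇒ l P0 ⇒ l P0 * P0 ⇒ l a * P0 ⇒ l a * a

Two distinct leftmost derivations for the same string.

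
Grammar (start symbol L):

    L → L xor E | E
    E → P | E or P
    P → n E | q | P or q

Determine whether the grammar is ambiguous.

Witness: q or q

Derivation 1: L ⇒ E ⇒ P ⇒ P or q ⇒ q or q
Derivation 2: L ⇒ E ⇒ E or P ⇒ P or P ⇒ q or P ⇒ q or q

Two distinct leftmost derivations for the same string.

Ambiguous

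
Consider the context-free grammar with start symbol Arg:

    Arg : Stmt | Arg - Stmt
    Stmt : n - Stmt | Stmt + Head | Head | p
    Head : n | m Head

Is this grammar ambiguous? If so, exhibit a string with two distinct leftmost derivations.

Ambiguous

Witness: n - n

Derivation 1: Arg ⇒ Stmt ⇒ n - Stmt ⇒ n - Head ⇒ n - n
Derivation 2: Arg ⇒ Arg - Stmt ⇒ Stmt - Stmt ⇒ Head - Stmt ⇒ n - Stmt ⇒ n - Head ⇒ n - n

Two distinct leftmost derivations for the same string.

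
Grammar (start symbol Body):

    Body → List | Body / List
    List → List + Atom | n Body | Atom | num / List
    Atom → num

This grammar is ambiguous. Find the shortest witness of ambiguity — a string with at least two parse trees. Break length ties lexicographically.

num / num

length 1: no string has ≥2 trees
length 2: no string has ≥2 trees
length 3: num / num has 2 parse trees

Two derivations of num / num:
  Body ⇒ List ⇒ num / List ⇒ num / Atom ⇒ num / num
  Body ⇒ Body / List ⇒ List / List ⇒ Atom / List ⇒ num / List ⇒ num / Atom ⇒ num / num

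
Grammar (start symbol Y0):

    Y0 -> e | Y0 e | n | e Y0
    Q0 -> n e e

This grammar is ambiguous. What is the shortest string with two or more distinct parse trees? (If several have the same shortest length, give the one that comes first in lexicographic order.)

e e

length 1: no string has ≥2 trees
length 2: e e has 2 parse trees

Two derivations of e e:
  Y0 ⇒ Y0 e ⇒ e e
  Y0 ⇒ e Y0 ⇒ e e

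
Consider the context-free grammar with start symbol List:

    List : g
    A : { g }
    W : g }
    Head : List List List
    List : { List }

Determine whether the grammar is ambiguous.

Unambiguous

(W, Head, A are unreachable from List, so their rules don't affect L(List).) Each string is a nest of matched brackets around a single atom. An opening bracket forces the recursive rule; an atom forces the base rule.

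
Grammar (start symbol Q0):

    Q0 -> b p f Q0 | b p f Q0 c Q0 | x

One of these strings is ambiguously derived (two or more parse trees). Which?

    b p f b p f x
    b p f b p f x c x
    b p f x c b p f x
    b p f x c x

b p f b p f x: 1 tree
b p f b p f x c x: 2 trees
b p f x c b p f x: 1 tree
b p f x c x: 1 tree

b p f b p f x c x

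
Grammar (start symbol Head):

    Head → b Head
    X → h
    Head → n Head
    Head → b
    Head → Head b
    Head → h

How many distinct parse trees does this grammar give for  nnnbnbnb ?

1

Parse trees for nnnbnbnb:
  [Head n [Head n [Head n [Head b [Head n [Head b [Head n [Head b]]]]]]]]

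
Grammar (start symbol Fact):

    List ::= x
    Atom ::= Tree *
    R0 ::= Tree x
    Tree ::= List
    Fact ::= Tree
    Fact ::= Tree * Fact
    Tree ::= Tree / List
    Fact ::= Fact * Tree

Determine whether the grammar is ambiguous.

Witness: x * x

Derivation 1: Fact ⇒ Tree * Fact ⇒ List * Fact ⇒ x * Fact ⇒ x * Tree ⇒ x * List ⇒ x * x
Derivation 2: Fact ⇒ Fact * Tree ⇒ Tree * Tree ⇒ List * Tree ⇒ x * Tree ⇒ x * List ⇒ x * x

Two distinct leftmost derivations for the same string.

Ambiguous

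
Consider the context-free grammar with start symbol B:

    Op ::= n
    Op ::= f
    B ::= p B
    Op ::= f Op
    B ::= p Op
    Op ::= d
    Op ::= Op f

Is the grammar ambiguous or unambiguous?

Ambiguous

Witness: p f f

Derivation 1: B ⇒ p Op ⇒ p f Op ⇒ p f f
Derivation 2: B ⇒ p Op ⇒ p Op f ⇒ p f f

Two distinct leftmost derivations for the same string.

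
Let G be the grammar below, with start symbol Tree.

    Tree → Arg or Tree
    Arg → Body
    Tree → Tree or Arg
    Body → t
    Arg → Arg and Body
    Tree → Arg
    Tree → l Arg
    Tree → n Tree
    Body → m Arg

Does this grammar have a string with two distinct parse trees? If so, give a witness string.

Ambiguous

Witness: t or t

Derivation 1: Tree ⇒ Arg or Tree ⇒ Body or Tree ⇒ t or Tree ⇒ t or Arg ⇒ t or Body ⇒ t or t
Derivation 2: Tree ⇒ Tree or Arg ⇒ Arg or Arg ⇒ Body or Arg ⇒ t or Arg ⇒ t or Body ⇒ t or t

Two distinct leftmost derivations for the same string.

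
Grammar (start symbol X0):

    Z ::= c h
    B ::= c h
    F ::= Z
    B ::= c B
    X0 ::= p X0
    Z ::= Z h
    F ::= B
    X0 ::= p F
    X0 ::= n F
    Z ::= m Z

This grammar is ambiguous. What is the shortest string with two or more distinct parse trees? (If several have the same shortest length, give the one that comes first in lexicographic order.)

length 3: n c h has 2 parse trees

Two derivations of n c h:
  X0 ⇒ n F ⇒ n Z ⇒ n c h
  X0 ⇒ n F ⇒ n B ⇒ n c h

n c h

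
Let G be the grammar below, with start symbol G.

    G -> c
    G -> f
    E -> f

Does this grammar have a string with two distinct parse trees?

Only G is reachable from G; ignoring the rest: Each reachable nonterminal has at most one production per leading terminal, and all productions are right-linear; the derivation is determined token-by-token.

Unambiguous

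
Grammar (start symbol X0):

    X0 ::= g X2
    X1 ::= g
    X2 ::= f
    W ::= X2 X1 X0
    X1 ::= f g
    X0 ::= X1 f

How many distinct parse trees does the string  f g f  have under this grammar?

1

Parse trees for f g f:
  [X0 [X1 f g] f]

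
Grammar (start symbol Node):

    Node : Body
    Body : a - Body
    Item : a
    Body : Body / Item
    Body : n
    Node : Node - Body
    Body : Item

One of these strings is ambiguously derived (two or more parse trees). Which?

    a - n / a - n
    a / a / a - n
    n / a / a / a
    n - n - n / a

a - n / a - n: 3 trees
a / a / a - n: 1 tree
n / a / a / a: 1 tree
n - n - n / a: 1 tree

a - n / a - n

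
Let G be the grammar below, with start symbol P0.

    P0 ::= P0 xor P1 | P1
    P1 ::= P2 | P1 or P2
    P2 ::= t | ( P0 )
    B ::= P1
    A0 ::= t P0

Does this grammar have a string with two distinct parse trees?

(B, A0 are unreachable from P0, so their rules don't affect L(P0).) This is a standard precedence ladder (P0 over P1 over P2), with each level left-recursive on its own operator ('xor' at P0, 'or' at P1). That structure is LR(1), hence unambiguous.

Unambiguous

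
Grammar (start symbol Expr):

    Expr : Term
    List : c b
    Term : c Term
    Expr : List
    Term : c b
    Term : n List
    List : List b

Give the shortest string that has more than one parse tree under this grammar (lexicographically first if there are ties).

length 2: c b has 2 parse trees

Two derivations of c b:
  Expr ⇒ Term ⇒ c b
  Expr ⇒ List ⇒ c b

c b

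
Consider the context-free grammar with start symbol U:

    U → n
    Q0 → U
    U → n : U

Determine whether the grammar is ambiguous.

Only U is reachable from U; ignoring the rest: Right-recursive list with a separator: after each atom, whether the separator follows determines the rule. One parse per string.

Unambiguous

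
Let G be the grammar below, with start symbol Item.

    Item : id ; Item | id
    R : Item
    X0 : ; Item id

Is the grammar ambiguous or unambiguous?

Only Item is reachable from Item; ignoring the rest: Right-recursive list with a separator: after each atom, whether the separator follows determines the rule. One parse per string.

Unambiguous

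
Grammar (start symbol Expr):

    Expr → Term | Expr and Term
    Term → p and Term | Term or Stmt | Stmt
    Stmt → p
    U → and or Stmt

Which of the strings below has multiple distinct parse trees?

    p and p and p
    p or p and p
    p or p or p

p and p and p

p and p and p: 4 trees
p or p and p: 1 tree
p or p or p: 1 tree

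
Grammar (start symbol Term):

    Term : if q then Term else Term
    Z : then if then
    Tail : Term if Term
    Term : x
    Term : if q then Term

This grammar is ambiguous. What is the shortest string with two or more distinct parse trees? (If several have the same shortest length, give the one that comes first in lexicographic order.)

if q then if q then x else x

length 1: no string has ≥2 trees
length 4: no string has ≥2 trees
length 6: no string has ≥2 trees
length 7: no string has ≥2 trees
length 9: if q then if q then x else x has 2 parse trees

Two derivations of if q then if q then x else x:
  Term ⇒ if q then Term else Term ⇒ if q then if q then Term else Term ⇒ if q then if q then x else Term ⇒ if q then if q then x else x
  Term ⇒ if q then Term ⇒ if q then if q then Term else Term ⇒ if q then if q then x else Term ⇒ if q then if q then x else x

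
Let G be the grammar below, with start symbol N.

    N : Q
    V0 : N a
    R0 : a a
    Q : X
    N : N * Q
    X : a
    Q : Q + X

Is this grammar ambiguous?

Only N, Q, X are reachable from N; ignoring the rest: This is a standard precedence ladder (N over Q over X), with each level left-recursive on its own operator ('*' at N, '+' at Q). That structure is LR(1), hence unambiguous.

Unambiguous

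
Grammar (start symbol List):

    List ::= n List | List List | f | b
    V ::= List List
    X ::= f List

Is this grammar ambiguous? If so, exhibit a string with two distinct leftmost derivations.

Ambiguous

Witness: b b b

Derivation 1: List ⇒ List List ⇒ List List List ⇒ b List List ⇒ b b List ⇒ b b b
Derivation 2: List ⇒ List List ⇒ b List ⇒ b List List ⇒ b b List ⇒ b b b

Two distinct leftmost derivations for the same string.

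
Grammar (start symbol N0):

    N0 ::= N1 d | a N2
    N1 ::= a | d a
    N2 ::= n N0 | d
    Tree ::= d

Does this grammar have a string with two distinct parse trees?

Witness: a d

Derivation 1: N0 ⇒ N1 d ⇒ a d
Derivation 2: N0 ⇒ a N2 ⇒ a d

Two distinct leftmost derivations for the same string.

Ambiguous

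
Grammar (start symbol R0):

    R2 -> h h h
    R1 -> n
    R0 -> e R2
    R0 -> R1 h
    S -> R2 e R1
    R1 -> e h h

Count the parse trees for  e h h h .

Parse trees for e h h h:
  [R0 e [R2 h h h]]
  [R0 [R1 e h h] h]

2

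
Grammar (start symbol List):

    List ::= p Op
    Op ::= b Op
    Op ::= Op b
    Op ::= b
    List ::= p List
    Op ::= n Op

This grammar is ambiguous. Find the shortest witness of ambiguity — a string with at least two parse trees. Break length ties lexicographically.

length 2: no string has ≥2 trees
length 3: p b b has 2 parse trees

Two derivations of p b b:
  List ⇒ p Op ⇒ p b Op ⇒ p b b
  List ⇒ p Op ⇒ p Op b ⇒ p b b

p b b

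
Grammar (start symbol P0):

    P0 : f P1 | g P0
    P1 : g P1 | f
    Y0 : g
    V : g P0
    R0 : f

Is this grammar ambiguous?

(Y0, V, R0 are unreachable from P0, so their rules don't affect L(P0).) Restricted to the reachable nonterminals, every rule has the form A → t or A → t B, and no two rules for the same A share a first terminal. The grammar encodes a DFA — one run per string.

Unambiguous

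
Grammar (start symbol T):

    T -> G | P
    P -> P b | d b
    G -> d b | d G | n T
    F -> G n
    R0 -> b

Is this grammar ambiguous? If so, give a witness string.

Witness: d b

Derivation 1: T ⇒ G ⇒ d b
Derivation 2: T ⇒ P ⇒ d b

Two distinct leftmost derivations for the same string.

Ambiguous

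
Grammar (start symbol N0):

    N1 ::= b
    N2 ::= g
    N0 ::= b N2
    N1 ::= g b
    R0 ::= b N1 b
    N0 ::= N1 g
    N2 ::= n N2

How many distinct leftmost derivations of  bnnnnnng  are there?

Parse trees for bnnnnnng:
  [N0 b [N2 n [N2 n [N2 n [N2 n [N2 n [N2 n [N2 g]]]]]]]]

1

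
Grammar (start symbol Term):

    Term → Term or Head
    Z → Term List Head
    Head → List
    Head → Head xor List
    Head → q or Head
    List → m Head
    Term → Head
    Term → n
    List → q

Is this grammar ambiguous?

Witness: q or q

Derivation 1: Term ⇒ Term or Head ⇒ Head or Head ⇒ List or Head ⇒ q or Head ⇒ q or List ⇒ q or q
Derivation 2: Term ⇒ Head ⇒ q or Head ⇒ q or List ⇒ q or q

Two distinct leftmost derivations for the same string.

Ambiguous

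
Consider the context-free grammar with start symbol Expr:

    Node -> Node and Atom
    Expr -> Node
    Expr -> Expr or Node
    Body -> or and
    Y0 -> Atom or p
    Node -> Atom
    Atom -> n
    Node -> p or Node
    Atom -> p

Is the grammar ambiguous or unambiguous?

Witness: p or n

Derivation 1: Expr ⇒ Node ⇒ p or Node ⇒ p or Atom ⇒ p or n
Derivation 2: Expr ⇒ Expr or Node ⇒ Node or Node ⇒ Atom or Node ⇒ p or Node ⇒ p or Atom ⇒ p or n

Two distinct leftmost derivations for the same string.

Ambiguous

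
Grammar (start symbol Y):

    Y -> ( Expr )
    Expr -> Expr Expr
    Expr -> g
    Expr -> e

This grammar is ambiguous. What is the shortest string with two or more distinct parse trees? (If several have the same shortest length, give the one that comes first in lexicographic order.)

( e e e )

length 3: no string has ≥2 trees
length 4: no string has ≥2 trees
length 5: ( e e e ) has 2 parse trees

Two derivations of ( e e e ):
  Y ⇒ ( Expr ) ⇒ ( Expr Expr ) ⇒ ( Expr Expr Expr ) ⇒ ( e Expr Expr ) ⇒ ( e e Expr ) ⇒ ( e e e )
  Y ⇒ ( Expr ) ⇒ ( Expr Expr ) ⇒ ( e Expr ) ⇒ ( e Expr Expr ) ⇒ ( e e Expr ) ⇒ ( e e e )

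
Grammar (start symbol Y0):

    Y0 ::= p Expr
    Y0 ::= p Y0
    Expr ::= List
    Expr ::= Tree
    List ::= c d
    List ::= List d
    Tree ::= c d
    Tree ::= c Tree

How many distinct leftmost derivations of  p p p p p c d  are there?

Parse trees for p p p p p c d:
  [Y0 p [Y0 p [Y0 p [Y0 p [Y0 p [Expr [List c d]]]]]]]
  [Y0 p [Y0 p [Y0 p [Y0 p [Y0 p [Expr [Tree c d]]]]]]]

2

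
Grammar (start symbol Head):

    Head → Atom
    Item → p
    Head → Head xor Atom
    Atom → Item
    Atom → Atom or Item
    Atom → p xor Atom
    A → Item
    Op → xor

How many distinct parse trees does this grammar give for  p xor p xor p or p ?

7

Parse trees for p xor p xor p or p:
  [Head [Atom [Atom p xor [Atom p xor [Atom [Item p]]]] or [Item p]]]
  [Head [Atom p xor [Atom [Atom p xor [Atom [Item p]]] or [Item p]]]]
  [Head [Atom p xor [Atom p xor [Atom [Atom [Item p]] or [Item p]]]]]
  [Head [Head [Atom [Item p]]] xor [Atom [Atom p xor [Atom [Item p]]] or [Item p]]]
  [Head [Head [Atom [Item p]]] xor [Atom p xor [Atom [Atom [Item p]] or [Item p]]]]
  [Head [Head [Atom p xor [Atom [Item p]]]] xor [Atom [Atom [Item p]] or [Item p]]]
  [Head [Head [Head [Atom [Item p]]] xor [Atom [Item p]]] xor [Atom [Atom [Item p]] or [Item p]]]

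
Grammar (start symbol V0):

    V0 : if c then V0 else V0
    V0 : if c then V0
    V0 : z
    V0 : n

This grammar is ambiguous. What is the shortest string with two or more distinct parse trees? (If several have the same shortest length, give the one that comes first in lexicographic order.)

if c then if c then n else n

length 1: no string has ≥2 trees
length 4: no string has ≥2 trees
length 6: no string has ≥2 trees
length 7: no string has ≥2 trees
length 9: if c then if c then n else n has 2 parse trees

Two derivations of if c then if c then n else n:
  V0 ⇒ if c then V0 else V0 ⇒ if c then if c then V0 else V0 ⇒ if c then if c then n else V0 ⇒ if c then if c then n else n
  V0 ⇒ if c then V0 ⇒ if c then if c then V0 else V0 ⇒ if c then if c then n else V0 ⇒ if c then if c then n else n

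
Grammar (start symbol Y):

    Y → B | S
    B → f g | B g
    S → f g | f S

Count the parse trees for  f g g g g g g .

1

Parse trees for f g g g g g g:
  [Y [B [B [B [B [B [B f g] g] g] g] g] g]]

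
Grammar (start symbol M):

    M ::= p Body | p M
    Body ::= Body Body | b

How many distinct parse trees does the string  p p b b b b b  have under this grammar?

14

Parse trees for p p b b b b b (showing first 6 of 14):
  [M p [M p [Body [Body b] [Body [Body b] [Body [Body b] [Body [Body b] [Body b]]]]]]]
  [M p [M p [Body [Body b] [Body [Body b] [Body [Body [Body b] [Body b]] [Body b]]]]]]
  [M p [M p [Body [Body b] [Body [Body [Body b] [Body b]] [Body [Body b] [Body b]]]]]]
  [M p [M p [Body [Body b] [Body [Body [Body b] [Body [Body b] [Body b]]] [Body b]]]]]
  [M p [M p [Body [Body b] [Body [Body [Body [Body b] [Body b]] [Body b]] [Body b]]]]]
  [M p [M p [Body [Body [Body b] [Body b]] [Body [Body b] [Body [Body b] [Body b]]]]]]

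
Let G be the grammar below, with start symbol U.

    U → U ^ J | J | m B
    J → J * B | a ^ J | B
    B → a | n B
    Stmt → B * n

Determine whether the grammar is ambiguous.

Witness: a ^ a

Derivation 1: U ⇒ U ^ J ⇒ J ^ J ⇒ B ^ J ⇒ a ^ J ⇒ a ^ B ⇒ a ^ a
Derivation 2: U ⇒ J ⇒ a ^ J ⇒ a ^ B ⇒ a ^ a

Two distinct leftmost derivations for the same string.

Ambiguous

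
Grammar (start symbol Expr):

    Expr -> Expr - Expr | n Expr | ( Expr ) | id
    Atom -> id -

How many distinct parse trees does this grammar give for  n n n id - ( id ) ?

4

Parse trees for n n n id - ( id ):
  [Expr [Expr n [Expr n [Expr n [Expr id]]]] - [Expr ( [Expr id] )]]
  [Expr n [Expr [Expr n [Expr n [Expr id]]] - [Expr ( [Expr id] )]]]
  [Expr n [Expr n [Expr [Expr n [Expr id]] - [Expr ( [Expr id] )]]]]
  [Expr n [Expr n [Expr n [Expr [Expr id] - [Expr ( [Expr id] )]]]]]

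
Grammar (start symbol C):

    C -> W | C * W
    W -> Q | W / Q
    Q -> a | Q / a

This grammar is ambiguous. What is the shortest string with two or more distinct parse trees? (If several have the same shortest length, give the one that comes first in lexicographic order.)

length 1: no string has ≥2 trees
length 3: a / a has 2 parse trees

Two derivations of a / a:
  C ⇒ W ⇒ Q ⇒ Q / a ⇒ a / a
  C ⇒ W ⇒ W / Q ⇒ Q / Q ⇒ a / Q ⇒ a / a

a / a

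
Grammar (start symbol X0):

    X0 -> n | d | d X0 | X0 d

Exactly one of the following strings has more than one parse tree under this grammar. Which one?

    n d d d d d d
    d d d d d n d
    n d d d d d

n d d d d d d: 1 tree
d d d d d n d: 6 trees
n d d d d d: 1 tree

d d d d d n d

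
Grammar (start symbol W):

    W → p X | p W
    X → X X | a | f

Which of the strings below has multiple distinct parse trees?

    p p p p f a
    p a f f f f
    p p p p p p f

p p p p f a: 1 tree
p a f f f f: 14 trees
p p p p p p f: 1 tree

p a f f f f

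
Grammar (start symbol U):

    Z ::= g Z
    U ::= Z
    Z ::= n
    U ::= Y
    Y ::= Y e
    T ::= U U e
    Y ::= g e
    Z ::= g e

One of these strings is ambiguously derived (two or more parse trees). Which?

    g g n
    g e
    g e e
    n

g e

g g n: 1 tree
g e: 2 trees
g e e: 1 tree
n: 1 tree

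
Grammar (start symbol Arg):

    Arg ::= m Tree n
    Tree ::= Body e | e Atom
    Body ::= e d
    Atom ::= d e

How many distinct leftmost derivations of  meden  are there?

Parse trees for meden:
  [Arg m [Tree [Body e d] e] n]
  [Arg m [Tree e [Atom d e]] n]

2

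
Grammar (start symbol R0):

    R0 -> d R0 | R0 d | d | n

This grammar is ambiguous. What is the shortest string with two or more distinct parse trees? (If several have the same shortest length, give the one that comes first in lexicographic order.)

length 1: no string has ≥2 trees
length 2: d d has 2 parse trees

Two derivations of d d:
  R0 ⇒ d R0 ⇒ d d
  R0 ⇒ R0 d ⇒ d d

d d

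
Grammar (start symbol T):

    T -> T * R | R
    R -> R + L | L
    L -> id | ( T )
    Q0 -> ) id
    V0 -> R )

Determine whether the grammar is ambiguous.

Unambiguous

Only T, R, L are reachable from T; ignoring the rest: The grammar is stratified — T handles '*' (left-recursive), R handles '+', L atoms. Each operator has a fixed associativity and precedence level, so every string has one parse.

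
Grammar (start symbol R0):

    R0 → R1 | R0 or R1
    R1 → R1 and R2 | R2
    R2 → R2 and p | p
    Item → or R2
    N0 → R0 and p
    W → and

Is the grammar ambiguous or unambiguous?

Ambiguous

Witness: p and p

Derivation 1: R0 ⇒ R1 ⇒ R1 and R2 ⇒ R2 and R2 ⇒ p and R2 ⇒ p and p
Derivation 2: R0 ⇒ R1 ⇒ R2 ⇒ R2 and p ⇒ p and p

Two distinct leftmost derivations for the same string.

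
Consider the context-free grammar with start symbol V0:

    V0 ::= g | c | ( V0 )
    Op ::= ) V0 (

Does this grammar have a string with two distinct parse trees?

(Op is unreachable from V0, so its rules don't affect L(V0).) Each string is a nest of matched brackets around a single atom. An opening bracket forces the recursive rule; an atom forces the base rule.

Unambiguous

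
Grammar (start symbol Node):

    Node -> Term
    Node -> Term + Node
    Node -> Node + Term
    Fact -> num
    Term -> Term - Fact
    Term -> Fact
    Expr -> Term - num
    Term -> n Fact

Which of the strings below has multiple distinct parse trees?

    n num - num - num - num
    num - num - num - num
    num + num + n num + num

n num - num - num - num: 1 tree
num - num - num - num: 1 tree
num + num + n num + num: 8 trees

num + num + n num + num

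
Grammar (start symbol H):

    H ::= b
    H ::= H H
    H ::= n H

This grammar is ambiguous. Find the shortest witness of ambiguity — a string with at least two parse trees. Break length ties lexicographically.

b b b

length 1: no string has ≥2 trees
length 2: no string has ≥2 trees
length 3: b b b has 2 parse trees

Two derivations of b b b:
  H ⇒ H H ⇒ b H ⇒ b H H ⇒ b b H ⇒ b b b
  H ⇒ H H ⇒ H H H ⇒ b H H ⇒ b b H ⇒ b b b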